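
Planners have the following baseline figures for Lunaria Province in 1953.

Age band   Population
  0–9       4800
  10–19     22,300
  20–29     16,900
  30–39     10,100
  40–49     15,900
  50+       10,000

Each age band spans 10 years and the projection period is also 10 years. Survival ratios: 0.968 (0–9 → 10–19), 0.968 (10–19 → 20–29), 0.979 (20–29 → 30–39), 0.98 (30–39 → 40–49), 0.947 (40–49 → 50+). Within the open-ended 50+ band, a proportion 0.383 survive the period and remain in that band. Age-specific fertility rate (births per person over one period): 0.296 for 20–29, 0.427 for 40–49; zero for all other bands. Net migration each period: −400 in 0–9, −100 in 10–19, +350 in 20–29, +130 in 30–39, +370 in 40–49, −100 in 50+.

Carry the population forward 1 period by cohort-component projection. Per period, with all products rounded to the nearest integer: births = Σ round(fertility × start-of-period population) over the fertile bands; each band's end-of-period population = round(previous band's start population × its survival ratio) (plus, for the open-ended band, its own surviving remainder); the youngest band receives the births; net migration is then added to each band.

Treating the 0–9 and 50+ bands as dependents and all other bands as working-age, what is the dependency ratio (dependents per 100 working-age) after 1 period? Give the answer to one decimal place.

56.5

— Period 1 —
Births: 16900 × 0.296 = 5002, 15900 × 0.427 = 6789 → 11791
10–19: 4800 × 0.968 = 4646
20–29: 22300 × 0.968 = 21586
30–39: 16900 × 0.979 = 16545
40–49: 10100 × 0.98 = 9898
50+: 15900 × 0.947 + 10000 × 0.383 = 15057 + 3830 = 18887
Net migration: 0–9 − 400 → 11391; 10–19 − 100 → 4546; 20–29 + 350 → 21936; 30–39 + 130 → 16675; 40–49 + 370 → 10268; 50+ − 100 → 18787
→ [11391, 4546, 21936, 16675, 10268, 18787]
Dependents (band 0–9 + band 50+) = 11391 + 18787 = 30178; working-age = 53425; ratio = 30178/53425 × 100 = 56.5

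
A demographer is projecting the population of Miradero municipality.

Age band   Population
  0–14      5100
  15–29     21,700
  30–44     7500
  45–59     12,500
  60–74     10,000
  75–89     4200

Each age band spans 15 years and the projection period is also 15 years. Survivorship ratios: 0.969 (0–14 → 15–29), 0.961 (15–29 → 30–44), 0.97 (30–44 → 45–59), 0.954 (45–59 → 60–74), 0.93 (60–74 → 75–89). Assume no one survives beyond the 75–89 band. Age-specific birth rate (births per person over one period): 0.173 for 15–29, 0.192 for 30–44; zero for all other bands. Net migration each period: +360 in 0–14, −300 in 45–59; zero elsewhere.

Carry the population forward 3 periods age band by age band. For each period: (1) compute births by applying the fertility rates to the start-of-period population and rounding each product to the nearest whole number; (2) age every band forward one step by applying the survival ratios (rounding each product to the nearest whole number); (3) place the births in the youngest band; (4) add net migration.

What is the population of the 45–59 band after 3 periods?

4307

Call the groups 1 to 6, youngest first.
Period 1:
Births: 21700 × 0.173 = 3754  |  7500 × 0.192 = 1440 ⇒ total 5194
Group 2: 5100 × 0.969 = 4942
Group 3: 21700 × 0.961 = 20854
Group 4: 7500 × 0.97 = 7275
Group 5: 12500 × 0.954 = 11925
Group 6: 10000 × 0.93 = 9300
Net migration: Group 1 + 360 → 5554; Group 4 − 300 → 6975
End of period: [5554, 4942, 20854, 6975, 11925, 9300]
Period 2:
Births: 4942 × 0.173 = 855  |  20854 × 0.192 = 4004 ⇒ total 4859
Group 2: 5554 × 0.969 = 5382
Group 3: 4942 × 0.961 = 4749
Group 4: 20854 × 0.97 = 20228
Group 5: 6975 × 0.954 = 6654
Group 6: 11925 × 0.93 = 11090
Net migration: Group 1 + 360 → 5219; Group 4 − 300 → 19928
End of period: [5219, 5382, 4749, 19928, 6654, 11090]
Period 3:
Births: 5382 × 0.173 = 931  |  4749 × 0.192 = 912 ⇒ total 1843
Group 2: 5219 × 0.969 = 5057
Group 3: 5382 × 0.961 = 5172
Group 4: 4749 × 0.97 = 4607
Group 5: 19928 × 0.954 = 19011
Group 6: 6654 × 0.93 = 6188
Net migration: Group 1 + 360 → 2203; Group 4 − 300 → 4307
End of period: [2203, 5057, 5172, 4307, 19011, 6188]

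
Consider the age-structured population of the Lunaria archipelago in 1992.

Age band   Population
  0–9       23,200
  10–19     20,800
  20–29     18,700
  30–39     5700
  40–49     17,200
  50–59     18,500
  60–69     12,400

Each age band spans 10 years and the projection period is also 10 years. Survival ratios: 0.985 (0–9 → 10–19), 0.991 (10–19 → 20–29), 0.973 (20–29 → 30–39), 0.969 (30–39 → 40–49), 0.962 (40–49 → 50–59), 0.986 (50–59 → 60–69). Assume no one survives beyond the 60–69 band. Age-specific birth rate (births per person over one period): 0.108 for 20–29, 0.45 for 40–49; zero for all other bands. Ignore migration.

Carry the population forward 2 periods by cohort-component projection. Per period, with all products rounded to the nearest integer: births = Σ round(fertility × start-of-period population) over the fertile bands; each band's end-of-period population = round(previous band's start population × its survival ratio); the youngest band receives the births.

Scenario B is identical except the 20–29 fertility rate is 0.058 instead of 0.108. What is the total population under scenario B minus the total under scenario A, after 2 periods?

-1951

Let group 1 be 0–9 through group 7 = 60–69.
After projecting period 1:
Births: 18700 × 0.108 = 2020  |  17200 × 0.45 = 7740 ⇒ total 9760
Group 2: 23200 × 0.985 = 22852
Group 3: 20800 × 0.991 = 20613
Group 4: 18700 × 0.973 = 18195
Group 5: 5700 × 0.969 = 5523
Group 6: 17200 × 0.962 = 16546
Group 7: 18500 × 0.986 = 18241
→ [9760, 22852, 20613, 18195, 5523, 16546, 18241]
After projecting period 2:
Births: 20613 × 0.108 = 2226  |  5523 × 0.45 = 2485 ⇒ total 4711
Group 2: 9760 × 0.985 = 9614
Group 3: 22852 × 0.991 = 22646
Group 4: 20613 × 0.973 = 20056
Group 5: 18195 × 0.969 = 17631
Group 6: 5523 × 0.962 = 5313
Group 7: 16546 × 0.986 = 16314
→ [4711, 9614, 22646, 20056, 17631, 5313, 16314]
Scenario A total after 2 periods: 96285
Scenario B projection —
After projecting period 1:
Births: 18700 × 0.058 = 1085  |  17200 × 0.45 = 7740 ⇒ total 8825
Group 2: 23200 × 0.985 = 22852
Group 3: 20800 × 0.991 = 20613
Group 4: 18700 × 0.973 = 18195
Group 5: 5700 × 0.969 = 5523
Group 6: 17200 × 0.962 = 16546
Group 7: 18500 × 0.986 = 18241
→ [8825, 22852, 20613, 18195, 5523, 16546, 18241]
After projecting period 2:
Births: 20613 × 0.058 = 1196  |  5523 × 0.45 = 2485 ⇒ total 3681
Group 2: 8825 × 0.985 = 8693
Group 3: 22852 × 0.991 = 22646
Group 4: 20613 × 0.973 = 20056
Group 5: 18195 × 0.969 = 17631
Group 6: 5523 × 0.962 = 5313
Group 7: 16546 × 0.986 = 16314
→ [3681, 8693, 22646, 20056, 17631, 5313, 16314]
Scenario B total after 2 periods: 94334
Difference B − A = 94334 − 96285 = -1951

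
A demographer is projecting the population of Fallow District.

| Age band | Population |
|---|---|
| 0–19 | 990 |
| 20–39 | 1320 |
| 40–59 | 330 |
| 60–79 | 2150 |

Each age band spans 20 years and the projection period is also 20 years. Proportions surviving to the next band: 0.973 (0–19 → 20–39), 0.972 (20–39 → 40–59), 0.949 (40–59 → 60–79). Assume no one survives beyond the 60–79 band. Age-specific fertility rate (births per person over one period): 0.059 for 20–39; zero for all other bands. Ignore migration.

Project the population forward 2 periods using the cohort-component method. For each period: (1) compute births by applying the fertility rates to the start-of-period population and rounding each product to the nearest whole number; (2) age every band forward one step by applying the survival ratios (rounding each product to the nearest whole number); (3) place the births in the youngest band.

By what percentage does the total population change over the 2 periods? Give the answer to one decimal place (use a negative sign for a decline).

-52.3

[period 1]
Births: 1320 × 0.059 = 78
20–39: 990 × 0.973 = 963
40–59: 1320 × 0.972 = 1283
60–79: 330 × 0.949 = 313
Population now: 0–19=78, 20–39=963, 40–59=1283, 60–79=313
[period 2]
Births: 963 × 0.059 = 57
20–39: 78 × 0.973 = 76
40–59: 963 × 0.972 = 936
60–79: 1283 × 0.949 = 1218
Population now: 0–19=57, 20–39=76, 40–59=936, 60–79=1218
Total: 4790 → 2287; change = -2503; percentage change = -52.3%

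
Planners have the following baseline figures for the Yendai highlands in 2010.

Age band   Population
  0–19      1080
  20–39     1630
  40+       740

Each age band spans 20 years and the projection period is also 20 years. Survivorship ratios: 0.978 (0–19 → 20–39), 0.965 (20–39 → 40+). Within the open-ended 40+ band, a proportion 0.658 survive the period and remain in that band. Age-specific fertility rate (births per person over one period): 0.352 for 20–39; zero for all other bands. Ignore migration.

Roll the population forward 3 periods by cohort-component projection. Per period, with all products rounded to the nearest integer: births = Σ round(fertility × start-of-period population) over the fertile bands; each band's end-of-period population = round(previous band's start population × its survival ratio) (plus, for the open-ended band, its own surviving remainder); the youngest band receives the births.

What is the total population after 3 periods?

Call the bands 1 to 3, youngest first.
— Period 1 —
Births: 1630 × 0.352 = 574
Band 2: 1080 × 0.978 = 1056
Band 3: 1630 × 0.965 + 740 × 0.658 = 1573 + 487 = 2060
→ [574, 1056, 2060]
— Period 2 —
Births: 1056 × 0.352 = 372
Band 2: 574 × 0.978 = 561
Band 3: 1056 × 0.965 + 2060 × 0.658 = 1019 + 1355 = 2374
→ [372, 561, 2374]
— Period 3 —
Births: 561 × 0.352 = 197
Band 2: 372 × 0.978 = 364
Band 3: 561 × 0.965 + 2374 × 0.658 = 541 + 1562 = 2103
→ [197, 364, 2103]
Total after period 3: 197 + 364 + 2103 = 2664

2664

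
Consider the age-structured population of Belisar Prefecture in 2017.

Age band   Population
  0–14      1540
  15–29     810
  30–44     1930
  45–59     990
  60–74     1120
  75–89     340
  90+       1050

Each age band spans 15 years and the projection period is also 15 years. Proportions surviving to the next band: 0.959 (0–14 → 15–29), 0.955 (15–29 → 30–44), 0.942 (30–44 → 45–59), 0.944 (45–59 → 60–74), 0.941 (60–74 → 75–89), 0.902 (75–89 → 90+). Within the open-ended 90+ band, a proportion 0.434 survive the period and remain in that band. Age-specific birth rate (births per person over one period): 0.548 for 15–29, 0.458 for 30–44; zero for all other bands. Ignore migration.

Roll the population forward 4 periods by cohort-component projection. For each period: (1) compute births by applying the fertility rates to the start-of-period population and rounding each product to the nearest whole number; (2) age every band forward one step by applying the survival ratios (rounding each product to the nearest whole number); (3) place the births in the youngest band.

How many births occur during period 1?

— Period 1 —
Births: 810 * 0.548 = 444, 1930 * 0.458 = 884 — total 1328
15–29: 1540 * 0.959 = 1477
30–44: 810 * 0.955 = 774
45–59: 1930 * 0.942 = 1818
60–74: 990 * 0.944 = 935
75–89: 1120 * 0.941 = 1054
90+: 340 * 0.902 + 1050 * 0.434 = 307 + 456 = 763
End of period: [1328, 1477, 774, 1818, 935, 1054, 763]

1328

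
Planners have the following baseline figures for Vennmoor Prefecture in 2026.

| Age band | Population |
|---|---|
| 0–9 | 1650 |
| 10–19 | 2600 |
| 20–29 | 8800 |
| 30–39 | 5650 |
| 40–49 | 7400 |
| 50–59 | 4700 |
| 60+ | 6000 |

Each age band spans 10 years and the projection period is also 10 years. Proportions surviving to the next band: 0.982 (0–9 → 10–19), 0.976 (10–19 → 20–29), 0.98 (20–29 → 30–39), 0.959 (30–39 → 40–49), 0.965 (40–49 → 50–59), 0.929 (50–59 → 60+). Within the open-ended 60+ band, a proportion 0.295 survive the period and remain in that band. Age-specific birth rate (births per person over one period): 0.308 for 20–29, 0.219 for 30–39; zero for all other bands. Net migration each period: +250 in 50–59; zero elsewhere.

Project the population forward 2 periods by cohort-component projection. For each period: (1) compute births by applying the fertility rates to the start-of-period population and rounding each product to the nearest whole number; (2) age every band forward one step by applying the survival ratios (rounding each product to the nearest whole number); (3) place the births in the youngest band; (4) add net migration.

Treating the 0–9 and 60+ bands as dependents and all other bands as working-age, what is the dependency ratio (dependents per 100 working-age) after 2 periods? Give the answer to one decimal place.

52.3

(Bands numbered youngest = 1 to oldest = 7.)
[period 1]
Births: 8800 × 0.308 = 2710, 5650 × 0.219 = 1237 — total 3947
Band 2: 1650 × 0.982 = 1620
Band 3: 2600 × 0.976 = 2538
Band 4: 8800 × 0.98 = 8624
Band 5: 5650 × 0.959 = 5418
Band 6: 7400 × 0.965 = 7141
Band 7: 4700 × 0.929 + 6000 × 0.295 = 4366 + 1770 = 6136
Net migration: Band 6 + 250 → 7391
Population now: 0–9=3947, 10–19=1620, 20–29=2538, 30–39=8624, 40–49=5418, 50–59=7391, 60+=6136
[period 2]
Births: 2538 × 0.308 = 782, 8624 × 0.219 = 1889 — total 2671
Band 2: 3947 × 0.982 = 3876
Band 3: 1620 × 0.976 = 1581
Band 4: 2538 × 0.98 = 2487
Band 5: 8624 × 0.959 = 8270
Band 6: 5418 × 0.965 = 5228
Band 7: 7391 × 0.929 + 6136 × 0.295 = 6866 + 1810 = 8676
Net migration: Band 6 + 250 → 5478
Population now: 0–9=2671, 10–19=3876, 20–29=1581, 30–39=2487, 40–49=8270, 50–59=5478, 60+=8676
Dependents (band 0–9 + band 60+) = 2671 + 8676 = 11347; working-age = 21692; ratio = 11347/21692 × 100 = 52.3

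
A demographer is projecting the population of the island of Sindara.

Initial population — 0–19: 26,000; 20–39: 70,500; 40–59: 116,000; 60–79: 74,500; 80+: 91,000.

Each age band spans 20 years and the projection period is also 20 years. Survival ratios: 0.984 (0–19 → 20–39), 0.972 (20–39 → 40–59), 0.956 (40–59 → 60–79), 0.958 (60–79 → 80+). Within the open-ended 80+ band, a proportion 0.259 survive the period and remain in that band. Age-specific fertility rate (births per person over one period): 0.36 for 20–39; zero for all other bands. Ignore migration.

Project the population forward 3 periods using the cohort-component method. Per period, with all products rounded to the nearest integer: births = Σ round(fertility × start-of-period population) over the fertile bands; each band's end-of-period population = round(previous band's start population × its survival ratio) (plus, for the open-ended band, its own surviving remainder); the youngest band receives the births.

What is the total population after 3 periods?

162747

Let band 1 be 0–19 through band 5 = 80+.
After projecting period 1:
Births: 70500 * 0.36 = 25380
Band 2: 26000 * 0.984 = 25584
Band 3: 70500 * 0.972 = 68526
Band 4: 116000 * 0.956 = 110896
Band 5: 74500 * 0.958 + 91000 * 0.259 = 71371 + 23569 = 94940
Population now: 0–19=25380, 20–39=25584, 40–59=68526, 60–79=110896, 80+=94940
After projecting period 2:
Births: 25584 * 0.36 = 9210
Band 2: 25380 * 0.984 = 24974
Band 3: 25584 * 0.972 = 24868
Band 4: 68526 * 0.956 = 65511
Band 5: 110896 * 0.958 + 94940 * 0.259 = 106238 + 24589 = 130827
Population now: 0–19=9210, 20–39=24974, 40–59=24868, 60–79=65511, 80+=130827
After projecting period 3:
Births: 24974 * 0.36 = 8991
Band 2: 9210 * 0.984 = 9063
Band 3: 24974 * 0.972 = 24275
Band 4: 24868 * 0.956 = 23774
Band 5: 65511 * 0.958 + 130827 * 0.259 = 62760 + 33884 = 96644
Population now: 0–19=8991, 20–39=9063, 40–59=24275, 60–79=23774, 80+=96644
Total after period 3: 8991 + 9063 + 24275 + 23774 + 96644 = 162747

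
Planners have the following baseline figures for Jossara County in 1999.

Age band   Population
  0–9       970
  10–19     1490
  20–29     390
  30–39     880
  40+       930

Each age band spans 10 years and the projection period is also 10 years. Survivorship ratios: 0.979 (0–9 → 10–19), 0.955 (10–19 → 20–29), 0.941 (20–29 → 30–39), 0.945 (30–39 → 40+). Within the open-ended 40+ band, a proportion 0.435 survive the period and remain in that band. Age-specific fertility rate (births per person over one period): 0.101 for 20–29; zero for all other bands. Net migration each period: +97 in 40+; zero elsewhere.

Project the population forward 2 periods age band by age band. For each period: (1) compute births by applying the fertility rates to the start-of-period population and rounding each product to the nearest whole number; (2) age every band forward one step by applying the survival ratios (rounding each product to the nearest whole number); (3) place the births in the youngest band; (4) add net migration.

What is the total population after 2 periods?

[period 1]
Births: 390 × 0.101 = 39
10–19: 970 × 0.979 = 950
20–29: 1490 × 0.955 = 1423
30–39: 390 × 0.941 = 367
40+: 880 × 0.945 + 930 × 0.435 = 832 + 405 = 1237
Net migration: 40+ + 97 → 1334
Giving 39 / 950 / 1423 / 367 / 1334.
[period 2]
Births: 1423 × 0.101 = 144
10–19: 39 × 0.979 = 38
20–29: 950 × 0.955 = 907
30–39: 1423 × 0.941 = 1339
40+: 367 × 0.945 + 1334 × 0.435 = 347 + 580 = 927
Net migration: 40+ + 97 → 1024
Giving 144 / 38 / 907 / 1339 / 1024.
Total after period 2: 144 + 38 + 907 + 1339 + 1024 = 3452

3452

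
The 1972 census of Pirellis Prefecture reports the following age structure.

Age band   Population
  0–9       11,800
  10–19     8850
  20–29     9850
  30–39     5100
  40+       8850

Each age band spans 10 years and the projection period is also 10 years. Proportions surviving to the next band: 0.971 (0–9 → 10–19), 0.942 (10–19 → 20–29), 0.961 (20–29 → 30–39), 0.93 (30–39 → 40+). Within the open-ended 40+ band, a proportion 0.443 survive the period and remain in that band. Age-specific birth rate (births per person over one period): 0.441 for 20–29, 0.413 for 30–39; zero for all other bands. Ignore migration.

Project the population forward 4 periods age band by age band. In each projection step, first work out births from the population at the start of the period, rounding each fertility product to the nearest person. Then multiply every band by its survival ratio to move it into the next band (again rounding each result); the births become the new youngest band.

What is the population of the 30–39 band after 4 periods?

5670

Period 1:
Births: 9850 * 0.441 = 4344, 5100 * 0.413 = 2106 → 6450
10–19: 11800 * 0.971 = 11458
20–29: 8850 * 0.942 = 8337
30–39: 9850 * 0.961 = 9466
40+: 5100 * 0.93 + 8850 * 0.443 = 4743 + 3921 = 8664
Population now: 0–9=6450, 10–19=11458, 20–29=8337, 30–39=9466, 40+=8664
Period 2:
Births: 8337 * 0.441 = 3677, 9466 * 0.413 = 3909 → 7586
10–19: 6450 * 0.971 = 6263
20–29: 11458 * 0.942 = 10793
30–39: 8337 * 0.961 = 8012
40+: 9466 * 0.93 + 8664 * 0.443 = 8803 + 3838 = 12641
Population now: 0–9=7586, 10–19=6263, 20–29=10793, 30–39=8012, 40+=12641
Period 3:
Births: 10793 * 0.441 = 4760, 8012 * 0.413 = 3309 → 8069
10–19: 7586 * 0.971 = 7366
20–29: 6263 * 0.942 = 5900
30–39: 10793 * 0.961 = 10372
40+: 8012 * 0.93 + 12641 * 0.443 = 7451 + 5600 = 13051
Population now: 0–9=8069, 10–19=7366, 20–29=5900, 30–39=10372, 40+=13051
Period 4:
Births: 5900 * 0.441 = 2602, 10372 * 0.413 = 4284 → 6886
10–19: 8069 * 0.971 = 7835
20–29: 7366 * 0.942 = 6939
30–39: 5900 * 0.961 = 5670
40+: 10372 * 0.93 + 13051 * 0.443 = 9646 + 5782 = 15428
Population now: 0–9=6886, 10–19=7835, 20–29=6939, 30–39=5670, 40+=15428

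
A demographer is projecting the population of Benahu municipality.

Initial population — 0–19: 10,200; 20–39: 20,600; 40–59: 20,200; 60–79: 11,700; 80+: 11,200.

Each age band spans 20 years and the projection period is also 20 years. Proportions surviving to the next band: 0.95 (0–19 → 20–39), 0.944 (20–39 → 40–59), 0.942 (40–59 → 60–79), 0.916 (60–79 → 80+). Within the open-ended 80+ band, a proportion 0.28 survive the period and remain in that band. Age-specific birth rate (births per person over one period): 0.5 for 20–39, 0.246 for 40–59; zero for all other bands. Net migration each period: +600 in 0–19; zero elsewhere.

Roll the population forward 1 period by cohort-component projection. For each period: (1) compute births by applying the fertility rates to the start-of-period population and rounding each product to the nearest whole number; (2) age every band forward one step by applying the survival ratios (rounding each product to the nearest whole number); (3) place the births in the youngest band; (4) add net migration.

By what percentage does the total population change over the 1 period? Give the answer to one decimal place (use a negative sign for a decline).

5.4

[period 1]
Births: 20600 * 0.5 = 10300  |  20200 * 0.246 = 4969 → 15269
20–39: 10200 * 0.95 = 9690
40–59: 20600 * 0.944 = 19446
60–79: 20200 * 0.942 = 19028
80+: 11700 * 0.916 + 11200 * 0.28 = 10717 + 3136 = 13853
Net migration: 0–19 + 600 → 15869
End of period: [15869, 9690, 19446, 19028, 13853]
Total: 73900 → 77886; change = 3986; percentage change = 5.4%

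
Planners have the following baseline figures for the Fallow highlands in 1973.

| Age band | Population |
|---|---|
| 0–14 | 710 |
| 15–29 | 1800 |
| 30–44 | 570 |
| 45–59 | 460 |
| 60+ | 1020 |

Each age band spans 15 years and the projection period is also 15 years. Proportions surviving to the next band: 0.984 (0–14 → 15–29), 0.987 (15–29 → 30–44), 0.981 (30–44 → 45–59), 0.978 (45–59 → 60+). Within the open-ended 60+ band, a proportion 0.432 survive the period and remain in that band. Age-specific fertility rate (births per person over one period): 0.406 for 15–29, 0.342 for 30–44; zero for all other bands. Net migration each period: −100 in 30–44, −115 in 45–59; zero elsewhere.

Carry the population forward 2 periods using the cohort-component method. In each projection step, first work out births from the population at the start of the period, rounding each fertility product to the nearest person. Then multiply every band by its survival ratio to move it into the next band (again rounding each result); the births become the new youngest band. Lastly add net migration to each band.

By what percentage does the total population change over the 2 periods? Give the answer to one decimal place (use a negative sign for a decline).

3.2

After projecting period 1:
Births: 1800 × 0.406 = 731  |  570 × 0.342 = 195 → total 926
15–29: 710 × 0.984 = 699
30–44: 1800 × 0.987 = 1777
45–59: 570 × 0.981 = 559
60+: 460 × 0.978 + 1020 × 0.432 = 450 + 441 = 891
Net migration: 30–44 − 100 → 1677; 45–59 − 115 → 444
Giving 926 / 699 / 1677 / 444 / 891.
After projecting period 2:
Births: 699 × 0.406 = 284  |  1677 × 0.342 = 574 → total 858
15–29: 926 × 0.984 = 911
30–44: 699 × 0.987 = 690
45–59: 1677 × 0.981 = 1645
60+: 444 × 0.978 + 891 × 0.432 = 434 + 385 = 819
Net migration: 30–44 − 100 → 590; 45–59 − 115 → 1530
Giving 858 / 911 / 590 / 1530 / 819.
Total: 4560 → 4708; change = 148; percentage change = 3.2%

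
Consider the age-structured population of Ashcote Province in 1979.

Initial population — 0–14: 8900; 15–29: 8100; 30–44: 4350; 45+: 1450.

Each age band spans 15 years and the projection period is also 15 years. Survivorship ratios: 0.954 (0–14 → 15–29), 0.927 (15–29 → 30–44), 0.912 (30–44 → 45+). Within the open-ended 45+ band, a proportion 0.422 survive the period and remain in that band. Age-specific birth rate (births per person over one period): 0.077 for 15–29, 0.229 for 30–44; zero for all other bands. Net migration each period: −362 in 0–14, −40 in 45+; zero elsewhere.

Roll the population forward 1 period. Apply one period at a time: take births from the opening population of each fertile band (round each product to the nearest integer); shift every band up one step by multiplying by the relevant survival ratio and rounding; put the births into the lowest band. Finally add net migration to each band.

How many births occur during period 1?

Call the bands 1 to 4, youngest first.
After projecting period 1:
Births: 8100 * 0.077 = 624 ; 4350 * 0.229 = 996 → 1620
Band 2: 8900 * 0.954 = 8491
Band 3: 8100 * 0.927 = 7509
Band 4: 4350 * 0.912 + 1450 * 0.422 = 3967 + 612 = 4579
Net migration: Band 1 − 362 → 1258; Band 4 − 40 → 4539
Giving 1258 / 8491 / 7509 / 4539.

1620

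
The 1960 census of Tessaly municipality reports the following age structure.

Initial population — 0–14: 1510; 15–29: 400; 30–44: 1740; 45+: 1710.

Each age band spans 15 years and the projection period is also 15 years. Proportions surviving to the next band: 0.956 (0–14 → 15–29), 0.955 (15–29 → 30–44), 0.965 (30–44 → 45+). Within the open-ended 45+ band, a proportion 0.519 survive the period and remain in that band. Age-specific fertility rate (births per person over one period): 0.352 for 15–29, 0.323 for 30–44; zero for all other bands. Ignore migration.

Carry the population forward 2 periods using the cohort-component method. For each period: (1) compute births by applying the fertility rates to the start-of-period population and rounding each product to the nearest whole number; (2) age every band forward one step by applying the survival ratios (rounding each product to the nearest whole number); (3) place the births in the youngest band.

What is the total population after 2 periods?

(Bands numbered youngest = 1 to oldest = 4.)
Period 1.
Births: 400 * 0.352 = 141 ; 1740 * 0.323 = 562 → 703
Band 2: 1510 * 0.956 = 1444
Band 3: 400 * 0.955 = 382
Band 4: 1740 * 0.965 + 1710 * 0.519 = 1679 + 887 = 2566
End of period: [703, 1444, 382, 2566]
Period 2.
Births: 1444 * 0.352 = 508 ; 382 * 0.323 = 123 → 631
Band 2: 703 * 0.956 = 672
Band 3: 1444 * 0.955 = 1379
Band 4: 382 * 0.965 + 2566 * 0.519 = 369 + 1332 = 1701
End of period: [631, 672, 1379, 1701]
Total after period 2: 631 + 672 + 1379 + 1701 = 4383

4383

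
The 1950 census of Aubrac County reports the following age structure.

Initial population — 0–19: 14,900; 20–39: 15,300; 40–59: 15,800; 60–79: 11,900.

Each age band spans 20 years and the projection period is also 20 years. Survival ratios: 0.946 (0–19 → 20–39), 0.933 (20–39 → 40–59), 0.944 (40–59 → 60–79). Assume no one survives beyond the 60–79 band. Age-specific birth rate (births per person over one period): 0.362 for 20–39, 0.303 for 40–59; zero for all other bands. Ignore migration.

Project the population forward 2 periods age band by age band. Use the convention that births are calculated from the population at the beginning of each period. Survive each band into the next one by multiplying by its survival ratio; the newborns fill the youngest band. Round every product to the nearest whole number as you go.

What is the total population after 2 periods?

[period 1]
Births: 15300 × 0.362 = 5539  |  15800 × 0.303 = 4787 — total 10326
20–39: 14900 × 0.946 = 14095
40–59: 15300 × 0.933 = 14275
60–79: 15800 × 0.944 = 14915
Population now: 0–19=10326, 20–39=14095, 40–59=14275, 60–79=14915
[period 2]
Births: 14095 × 0.362 = 5102  |  14275 × 0.303 = 4325 — total 9427
20–39: 10326 × 0.946 = 9768
40–59: 14095 × 0.933 = 13151
60–79: 14275 × 0.944 = 13476
Population now: 0–19=9427, 20–39=9768, 40–59=13151, 60–79=13476
Total after period 2: 9427 + 9768 + 13151 + 13476 = 45822

45822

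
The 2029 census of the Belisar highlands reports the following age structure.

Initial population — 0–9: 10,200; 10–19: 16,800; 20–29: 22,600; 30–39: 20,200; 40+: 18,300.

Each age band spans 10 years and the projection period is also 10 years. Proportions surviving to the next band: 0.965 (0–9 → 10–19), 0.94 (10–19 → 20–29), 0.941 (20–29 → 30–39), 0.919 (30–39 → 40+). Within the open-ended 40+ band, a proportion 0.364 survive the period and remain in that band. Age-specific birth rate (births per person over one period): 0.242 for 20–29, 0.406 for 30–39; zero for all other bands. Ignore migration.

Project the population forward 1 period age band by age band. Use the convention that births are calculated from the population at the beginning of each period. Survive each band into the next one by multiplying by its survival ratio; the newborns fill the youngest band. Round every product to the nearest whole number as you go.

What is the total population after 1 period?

(Groups numbered youngest = 1 to oldest = 5.)
— Period 1 —
Births: 22600 * 0.242 = 5469  |  20200 * 0.406 = 8201 — total 13670
Group 2: 10200 * 0.965 = 9843
Group 3: 16800 * 0.94 = 15792
Group 4: 22600 * 0.941 = 21267
Group 5: 20200 * 0.919 + 18300 * 0.364 = 18564 + 6661 = 25225
Giving 13670 / 9843 / 15792 / 21267 / 25225.
Total after period 1: 13670 + 9843 + 15792 + 21267 + 25225 = 85797

85797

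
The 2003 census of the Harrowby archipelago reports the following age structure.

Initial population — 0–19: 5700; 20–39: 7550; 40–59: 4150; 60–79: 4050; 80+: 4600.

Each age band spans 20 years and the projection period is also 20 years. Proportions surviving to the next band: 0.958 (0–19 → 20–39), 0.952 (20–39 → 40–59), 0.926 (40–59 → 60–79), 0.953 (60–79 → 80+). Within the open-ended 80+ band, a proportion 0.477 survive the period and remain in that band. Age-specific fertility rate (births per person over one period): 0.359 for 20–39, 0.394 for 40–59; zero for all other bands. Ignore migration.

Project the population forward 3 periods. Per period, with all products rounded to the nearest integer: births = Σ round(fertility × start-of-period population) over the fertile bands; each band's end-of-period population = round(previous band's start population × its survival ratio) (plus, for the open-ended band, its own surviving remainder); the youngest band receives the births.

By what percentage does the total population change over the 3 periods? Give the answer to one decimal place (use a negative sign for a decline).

1.3

(Groups numbered youngest = 1 to oldest = 5.)
Period 1.
Births: 7550 * 0.359 = 2710  |  4150 * 0.394 = 1635 → 4345
Group 2: 5700 * 0.958 = 5461
Group 3: 7550 * 0.952 = 7188
Group 4: 4150 * 0.926 = 3843
Group 5: 4050 * 0.953 + 4600 * 0.477 = 3860 + 2194 = 6054
Population now: 0–19=4345, 20–39=5461, 40–59=7188, 60–79=3843, 80+=6054
Period 2.
Births: 5461 * 0.359 = 1960  |  7188 * 0.394 = 2832 → 4792
Group 2: 4345 * 0.958 = 4163
Group 3: 5461 * 0.952 = 5199
Group 4: 7188 * 0.926 = 6656
Group 5: 3843 * 0.953 + 6054 * 0.477 = 3662 + 2888 = 6550
Population now: 0–19=4792, 20–39=4163, 40–59=5199, 60–79=6656, 80+=6550
Period 3.
Births: 4163 * 0.359 = 1495  |  5199 * 0.394 = 2048 → 3543
Group 2: 4792 * 0.958 = 4591
Group 3: 4163 * 0.952 = 3963
Group 4: 5199 * 0.926 = 4814
Group 5: 6656 * 0.953 + 6550 * 0.477 = 6343 + 3124 = 9467
Population now: 0–19=3543, 20–39=4591, 40–59=3963, 60–79=4814, 80+=9467
Total: 26050 → 26378; change = 328; percentage change = 1.3%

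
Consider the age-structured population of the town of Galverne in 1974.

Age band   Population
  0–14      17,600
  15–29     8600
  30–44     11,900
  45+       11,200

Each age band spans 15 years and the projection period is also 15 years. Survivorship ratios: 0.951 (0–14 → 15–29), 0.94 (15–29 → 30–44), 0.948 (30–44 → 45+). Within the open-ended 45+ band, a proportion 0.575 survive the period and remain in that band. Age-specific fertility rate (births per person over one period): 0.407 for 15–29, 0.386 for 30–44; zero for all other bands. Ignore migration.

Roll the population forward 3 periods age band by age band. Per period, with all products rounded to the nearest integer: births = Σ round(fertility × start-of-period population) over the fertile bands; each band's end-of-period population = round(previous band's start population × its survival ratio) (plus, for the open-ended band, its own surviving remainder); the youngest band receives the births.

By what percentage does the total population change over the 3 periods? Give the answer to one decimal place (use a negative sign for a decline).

3.6

Let band 1 be 0–14 through band 4 = 45+.
— Period 1 —
Births: 8600 × 0.407 = 3500  |  11900 × 0.386 = 4593 → 8093
Band 2: 17600 × 0.951 = 16738
Band 3: 8600 × 0.94 = 8084
Band 4: 11900 × 0.948 + 11200 × 0.575 = 11281 + 6440 = 17721
End of period: [8093, 16738, 8084, 17721]
— Period 2 —
Births: 16738 × 0.407 = 6812  |  8084 × 0.386 = 3120 → 9932
Band 2: 8093 × 0.951 = 7696
Band 3: 16738 × 0.94 = 15734
Band 4: 8084 × 0.948 + 17721 × 0.575 = 7664 + 10190 = 17854
End of period: [9932, 7696, 15734, 17854]
— Period 3 —
Births: 7696 × 0.407 = 3132  |  15734 × 0.386 = 6073 → 9205
Band 2: 9932 × 0.951 = 9445
Band 3: 7696 × 0.94 = 7234
Band 4: 15734 × 0.948 + 17854 × 0.575 = 14916 + 10266 = 25182
End of period: [9205, 9445, 7234, 25182]
Total: 49300 → 51066; change = 1766; percentage change = 3.6%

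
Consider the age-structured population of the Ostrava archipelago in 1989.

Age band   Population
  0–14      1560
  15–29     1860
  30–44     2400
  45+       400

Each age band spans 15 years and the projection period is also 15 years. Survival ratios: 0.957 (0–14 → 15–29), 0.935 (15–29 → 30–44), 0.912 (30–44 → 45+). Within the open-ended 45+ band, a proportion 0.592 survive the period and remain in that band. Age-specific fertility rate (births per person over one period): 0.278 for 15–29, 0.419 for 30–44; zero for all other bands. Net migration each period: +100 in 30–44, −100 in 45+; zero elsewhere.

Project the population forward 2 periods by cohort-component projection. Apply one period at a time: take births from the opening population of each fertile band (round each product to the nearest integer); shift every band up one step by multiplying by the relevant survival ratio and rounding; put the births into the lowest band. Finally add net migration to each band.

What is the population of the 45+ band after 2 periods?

After projecting period 1:
Births: 1860 × 0.278 = 517 ; 2400 × 0.419 = 1006 → total 1523
15–29: 1560 × 0.957 = 1493
30–44: 1860 × 0.935 = 1739
45+: 2400 × 0.912 + 400 × 0.592 = 2189 + 237 = 2426
Net migration: 30–44 + 100 → 1839; 45+ − 100 → 2326
End of period: [1523, 1493, 1839, 2326]
After projecting period 2:
Births: 1493 × 0.278 = 415 ; 1839 × 0.419 = 771 → total 1186
15–29: 1523 × 0.957 = 1458
30–44: 1493 × 0.935 = 1396
45+: 1839 × 0.912 + 2326 × 0.592 = 1677 + 1377 = 3054
Net migration: 30–44 + 100 → 1496; 45+ − 100 → 2954
End of period: [1186, 1458, 1496, 2954]

2954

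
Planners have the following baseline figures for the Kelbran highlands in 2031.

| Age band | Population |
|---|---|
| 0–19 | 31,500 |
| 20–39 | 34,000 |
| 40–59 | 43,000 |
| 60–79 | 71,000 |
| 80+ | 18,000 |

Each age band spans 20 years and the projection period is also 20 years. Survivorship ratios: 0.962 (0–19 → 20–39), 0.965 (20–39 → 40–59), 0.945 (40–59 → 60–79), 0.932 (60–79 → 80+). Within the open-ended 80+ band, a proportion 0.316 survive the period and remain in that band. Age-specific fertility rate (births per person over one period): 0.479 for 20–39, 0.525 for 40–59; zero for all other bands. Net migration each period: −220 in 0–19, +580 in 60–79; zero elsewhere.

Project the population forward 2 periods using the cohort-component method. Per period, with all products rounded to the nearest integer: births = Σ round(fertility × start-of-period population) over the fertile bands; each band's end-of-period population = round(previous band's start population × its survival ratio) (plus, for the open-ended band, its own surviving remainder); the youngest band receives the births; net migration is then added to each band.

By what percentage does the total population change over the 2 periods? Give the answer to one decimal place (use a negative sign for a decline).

Numbering the bands 1..5 from youngest to oldest:
Period 1:
Births: 34000 × 0.479 = 16286 ; 43000 × 0.525 = 22575 — total 38861
Band 2: 31500 × 0.962 = 30303
Band 3: 34000 × 0.965 = 32810
Band 4: 43000 × 0.945 = 40635
Band 5: 71000 × 0.932 + 18000 × 0.316 = 66172 + 5688 = 71860
Net migration: Band 1 − 220 → 38641; Band 4 + 580 → 41215
→ [38641, 30303, 32810, 41215, 71860]
Period 2:
Births: 30303 × 0.479 = 14515 ; 32810 × 0.525 = 17225 — total 31740
Band 2: 38641 × 0.962 = 37173
Band 3: 30303 × 0.965 = 29242
Band 4: 32810 × 0.945 = 31005
Band 5: 41215 × 0.932 + 71860 × 0.316 = 38412 + 22708 = 61120
Net migration: Band 1 − 220 → 31520; Band 4 + 580 → 31585
→ [31520, 37173, 29242, 31585, 61120]
Total: 197500 → 190640; change = -6860; percentage change = -3.5%

-3.5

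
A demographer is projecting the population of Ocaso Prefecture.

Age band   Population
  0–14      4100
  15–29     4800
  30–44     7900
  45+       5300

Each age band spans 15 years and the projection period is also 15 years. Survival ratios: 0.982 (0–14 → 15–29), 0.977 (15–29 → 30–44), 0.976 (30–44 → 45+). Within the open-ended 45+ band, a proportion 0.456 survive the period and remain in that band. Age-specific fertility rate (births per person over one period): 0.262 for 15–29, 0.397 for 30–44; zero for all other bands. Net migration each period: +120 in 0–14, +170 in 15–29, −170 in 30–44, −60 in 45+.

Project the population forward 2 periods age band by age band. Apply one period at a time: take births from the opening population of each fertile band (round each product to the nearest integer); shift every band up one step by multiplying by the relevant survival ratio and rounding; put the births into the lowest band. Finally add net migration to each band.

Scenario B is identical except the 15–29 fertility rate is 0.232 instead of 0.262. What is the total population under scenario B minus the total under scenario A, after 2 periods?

After projecting period 1:
Births: 4800 × 0.262 = 1258 ; 7900 × 0.397 = 3136 — total 4394
15–29: 4100 × 0.982 = 4026
30–44: 4800 × 0.977 = 4690
45+: 7900 × 0.976 + 5300 × 0.456 = 7710 + 2417 = 10127
Net migration: 0–14 + 120 → 4514; 15–29 + 170 → 4196; 30–44 − 170 → 4520; 45+ − 60 → 10067
Giving 4514 / 4196 / 4520 / 10067.
After projecting period 2:
Births: 4196 × 0.262 = 1099 ; 4520 × 0.397 = 1794 — total 2893
15–29: 4514 × 0.982 = 4433
30–44: 4196 × 0.977 = 4099
45+: 4520 × 0.976 + 10067 × 0.456 = 4412 + 4591 = 9003
Net migration: 0–14 + 120 → 3013; 15–29 + 170 → 4603; 30–44 − 170 → 3929; 45+ − 60 → 8943
Giving 3013 / 4603 / 3929 / 8943.
Scenario A total after 2 periods: 20488
Scenario B projection —
After projecting period 1:
Births: 4800 × 0.232 = 1114 ; 7900 × 0.397 = 3136 — total 4250
15–29: 4100 × 0.982 = 4026
30–44: 4800 × 0.977 = 4690
45+: 7900 × 0.976 + 5300 × 0.456 = 7710 + 2417 = 10127
Net migration: 0–14 + 120 → 4370; 15–29 + 170 → 4196; 30–44 − 170 → 4520; 45+ − 60 → 10067
Giving 4370 / 4196 / 4520 / 10067.
After projecting period 2:
Births: 4196 × 0.232 = 973 ; 4520 × 0.397 = 1794 — total 2767
15–29: 4370 × 0.982 = 4291
30–44: 4196 × 0.977 = 4099
45+: 4520 × 0.976 + 10067 × 0.456 = 4412 + 4591 = 9003
Net migration: 0–14 + 120 → 2887; 15–29 + 170 → 4461; 30–44 − 170 → 3929; 45+ − 60 → 8943
Giving 2887 / 4461 / 3929 / 8943.
Scenario B total after 2 periods: 20220
Difference B − A = 20220 − 20488 = -268

-268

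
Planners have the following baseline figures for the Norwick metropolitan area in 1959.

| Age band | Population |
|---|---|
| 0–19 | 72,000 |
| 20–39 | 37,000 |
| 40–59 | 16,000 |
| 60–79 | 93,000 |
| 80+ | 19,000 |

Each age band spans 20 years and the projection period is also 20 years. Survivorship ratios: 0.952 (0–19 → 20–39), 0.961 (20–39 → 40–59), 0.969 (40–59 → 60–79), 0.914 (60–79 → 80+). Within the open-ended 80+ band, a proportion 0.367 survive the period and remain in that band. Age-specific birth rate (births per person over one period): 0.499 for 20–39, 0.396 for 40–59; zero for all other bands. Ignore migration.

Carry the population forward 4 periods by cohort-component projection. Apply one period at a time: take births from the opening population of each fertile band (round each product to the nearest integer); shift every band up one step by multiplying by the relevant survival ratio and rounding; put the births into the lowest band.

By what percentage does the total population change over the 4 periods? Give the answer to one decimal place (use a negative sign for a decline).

Let band 1 be 0–19 through band 5 = 80+.
[period 1]
Births: 37000 * 0.499 = 18463, 16000 * 0.396 = 6336 → 24799
Band 2: 72000 * 0.952 = 68544
Band 3: 37000 * 0.961 = 35557
Band 4: 16000 * 0.969 = 15504
Band 5: 93000 * 0.914 + 19000 * 0.367 = 85002 + 6973 = 91975
→ [24799, 68544, 35557, 15504, 91975]
[period 2]
Births: 68544 * 0.499 = 34203, 35557 * 0.396 = 14081 → 48284
Band 2: 24799 * 0.952 = 23609
Band 3: 68544 * 0.961 = 65871
Band 4: 35557 * 0.969 = 34455
Band 5: 15504 * 0.914 + 91975 * 0.367 = 14171 + 33755 = 47926
→ [48284, 23609, 65871, 34455, 47926]
[period 3]
Births: 23609 * 0.499 = 11781, 65871 * 0.396 = 26085 → 37866
Band 2: 48284 * 0.952 = 45966
Band 3: 23609 * 0.961 = 22688
Band 4: 65871 * 0.969 = 63829
Band 5: 34455 * 0.914 + 47926 * 0.367 = 31492 + 17589 = 49081
→ [37866, 45966, 22688, 63829, 49081]
[period 4]
Births: 45966 * 0.499 = 22937, 22688 * 0.396 = 8984 → 31921
Band 2: 37866 * 0.952 = 36048
Band 3: 45966 * 0.961 = 44173
Band 4: 22688 * 0.969 = 21985
Band 5: 63829 * 0.914 + 49081 * 0.367 = 58340 + 18013 = 76353
→ [31921, 36048, 44173, 21985, 76353]
Total: 237000 → 210480; change = -26520; percentage change = -11.2%

-11.2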